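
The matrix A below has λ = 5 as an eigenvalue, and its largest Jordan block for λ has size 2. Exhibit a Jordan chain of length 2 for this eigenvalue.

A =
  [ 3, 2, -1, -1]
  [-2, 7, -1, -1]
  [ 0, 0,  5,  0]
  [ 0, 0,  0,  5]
A Jordan chain for λ = 5 of length 2:
v_1 = (-2, -2, 0, 0)ᵀ
v_2 = (1, 0, 0, 0)ᵀ

Let N = A − (5)·I. We want v_2 with N^2 v_2 = 0 but N^1 v_2 ≠ 0; then v_{j-1} := N · v_j for j = 2, …, 2.

Pick v_2 = (1, 0, 0, 0)ᵀ.
Then v_1 = N · v_2 = (-2, -2, 0, 0)ᵀ.

Sanity check: (A − (5)·I) v_1 = (0, 0, 0, 0)ᵀ = 0. ✓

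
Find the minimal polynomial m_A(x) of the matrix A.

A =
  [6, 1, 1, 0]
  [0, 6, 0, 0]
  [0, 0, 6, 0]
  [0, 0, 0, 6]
x^2 - 12*x + 36

The characteristic polynomial is χ_A(x) = (x - 6)^4, so the eigenvalues are known. The minimal polynomial is
  m_A(x) = Π_λ (x − λ)^{k_λ}
where k_λ is the size of the *largest* Jordan block for λ (equivalently, the smallest k with (A − λI)^k v = 0 for every generalised eigenvector v of λ).

  λ = 6: largest Jordan block has size 2, contributing (x − 6)^2

So m_A(x) = (x - 6)^2 = x^2 - 12*x + 36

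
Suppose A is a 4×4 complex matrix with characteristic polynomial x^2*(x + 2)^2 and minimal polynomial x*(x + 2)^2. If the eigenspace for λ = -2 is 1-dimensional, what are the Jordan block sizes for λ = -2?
Block sizes for λ = -2: [2]

Step 1 — from the characteristic polynomial, algebraic multiplicity of λ = -2 is 2. From dim ker(A − (-2)·I) = 1, there are exactly 1 Jordan blocks for λ = -2.
Step 2 — from the minimal polynomial, the factor (x + 2)^2 tells us the largest block for λ = -2 has size 2.
Step 3 — with total size 2, 1 blocks, and largest block 2, the block sizes (in nonincreasing order) are [2].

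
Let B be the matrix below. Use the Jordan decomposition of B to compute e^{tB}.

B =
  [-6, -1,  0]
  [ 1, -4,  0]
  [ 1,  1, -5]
e^{tB} =
  [-t*exp(-5*t) + exp(-5*t), -t*exp(-5*t), 0]
  [t*exp(-5*t), t*exp(-5*t) + exp(-5*t), 0]
  [t*exp(-5*t), t*exp(-5*t), exp(-5*t)]

Strategy: write B = P · J · P⁻¹ where J is a Jordan canonical form, so e^{tB} = P · e^{tJ} · P⁻¹, and e^{tJ} can be computed block-by-block.

B has Jordan form
J =
  [-5,  1,  0]
  [ 0, -5,  0]
  [ 0,  0, -5]
(up to reordering of blocks).

Per-block formulas:
  For a 1×1 block at λ = -5: exp(t · [-5]) = [e^(-5t)].
  For a 2×2 Jordan block J_2(-5): exp(t · J_2(-5)) = e^(-5t)·(I + t·N), where N is the 2×2 nilpotent shift.

After assembling e^{tJ} and conjugating by P, we get:

e^{tB} =
  [-t*exp(-5*t) + exp(-5*t), -t*exp(-5*t), 0]
  [t*exp(-5*t), t*exp(-5*t) + exp(-5*t), 0]
  [t*exp(-5*t), t*exp(-5*t), exp(-5*t)]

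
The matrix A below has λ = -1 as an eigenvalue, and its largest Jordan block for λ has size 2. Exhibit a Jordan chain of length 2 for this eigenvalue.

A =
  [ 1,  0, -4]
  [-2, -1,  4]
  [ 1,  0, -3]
A Jordan chain for λ = -1 of length 2:
v_1 = (2, -2, 1)ᵀ
v_2 = (1, 0, 0)ᵀ

Let N = A − (-1)·I. We want v_2 with N^2 v_2 = 0 but N^1 v_2 ≠ 0; then v_{j-1} := N · v_j for j = 2, …, 2.

Pick v_2 = (1, 0, 0)ᵀ.
Then v_1 = N · v_2 = (2, -2, 1)ᵀ.

Sanity check: (A − (-1)·I) v_1 = (0, 0, 0)ᵀ = 0. ✓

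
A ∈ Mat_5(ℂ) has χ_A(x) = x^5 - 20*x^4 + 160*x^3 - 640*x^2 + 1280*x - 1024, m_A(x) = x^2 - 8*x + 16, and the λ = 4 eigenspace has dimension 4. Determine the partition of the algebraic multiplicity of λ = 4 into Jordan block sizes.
Block sizes for λ = 4: [2, 1, 1, 1]

Step 1 — from the characteristic polynomial, algebraic multiplicity of λ = 4 is 5. From dim ker(A − (4)·I) = 4, there are exactly 4 Jordan blocks for λ = 4.
Step 2 — from the minimal polynomial, the factor (x − 4)^2 tells us the largest block for λ = 4 has size 2.
Step 3 — with total size 5, 4 blocks, and largest block 2, the block sizes (in nonincreasing order) are [2, 1, 1, 1].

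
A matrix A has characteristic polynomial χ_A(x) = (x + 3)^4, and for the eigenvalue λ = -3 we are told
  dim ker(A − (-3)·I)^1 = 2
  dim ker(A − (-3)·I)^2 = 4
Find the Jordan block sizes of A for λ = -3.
Block sizes for λ = -3: [2, 2]

From the dimensions of kernels of powers, the number of Jordan blocks of size at least j is d_j − d_{j−1} where d_j = dim ker(N^j) (with d_0 = 0). Computing the differences gives [2, 2].
The number of blocks of size exactly k is (#blocks of size ≥ k) − (#blocks of size ≥ k + 1), so the partition is: 2 block(s) of size 2.
In nonincreasing order the block sizes are [2, 2].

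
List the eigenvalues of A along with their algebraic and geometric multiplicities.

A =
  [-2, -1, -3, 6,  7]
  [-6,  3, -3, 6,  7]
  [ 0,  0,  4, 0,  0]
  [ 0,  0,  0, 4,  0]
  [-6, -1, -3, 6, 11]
λ = 4: alg = 5, geom = 4

Step 1 — factor the characteristic polynomial to read off the algebraic multiplicities:
  χ_A(x) = (x - 4)^5

Step 2 — compute geometric multiplicities via the rank-nullity identity g(λ) = n − rank(A − λI):
  rank(A − (4)·I) = 1, so dim ker(A − (4)·I) = n − 1 = 4

Summary:
  λ = 4: algebraic multiplicity = 5, geometric multiplicity = 4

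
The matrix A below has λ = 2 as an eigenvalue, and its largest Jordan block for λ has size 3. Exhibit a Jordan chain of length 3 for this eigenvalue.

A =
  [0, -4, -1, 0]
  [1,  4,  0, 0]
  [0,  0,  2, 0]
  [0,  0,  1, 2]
A Jordan chain for λ = 2 of length 3:
v_1 = (2, -1, 0, 0)ᵀ
v_2 = (-1, 0, 0, 1)ᵀ
v_3 = (0, 0, 1, 0)ᵀ

Let N = A − (2)·I. We want v_3 with N^3 v_3 = 0 but N^2 v_3 ≠ 0; then v_{j-1} := N · v_j for j = 3, …, 2.

Pick v_3 = (0, 0, 1, 0)ᵀ.
Then v_2 = N · v_3 = (-1, 0, 0, 1)ᵀ.
Then v_1 = N · v_2 = (2, -1, 0, 0)ᵀ.

Sanity check: (A − (2)·I) v_1 = (0, 0, 0, 0)ᵀ = 0. ✓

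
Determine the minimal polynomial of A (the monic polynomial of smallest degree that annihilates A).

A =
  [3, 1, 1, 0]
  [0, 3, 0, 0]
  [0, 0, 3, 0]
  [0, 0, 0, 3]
x^2 - 6*x + 9

The characteristic polynomial is χ_A(x) = (x - 3)^4, so the eigenvalues are known. The minimal polynomial is
  m_A(x) = Π_λ (x − λ)^{k_λ}
where k_λ is the size of the *largest* Jordan block for λ (equivalently, the smallest k with (A − λI)^k v = 0 for every generalised eigenvector v of λ).

  λ = 3: largest Jordan block has size 2, contributing (x − 3)^2

So m_A(x) = (x - 3)^2 = x^2 - 6*x + 9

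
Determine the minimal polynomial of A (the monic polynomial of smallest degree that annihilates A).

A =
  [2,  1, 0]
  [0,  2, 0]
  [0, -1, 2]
x^2 - 4*x + 4

The characteristic polynomial is χ_A(x) = (x - 2)^3, so the eigenvalues are known. The minimal polynomial is
  m_A(x) = Π_λ (x − λ)^{k_λ}
where k_λ is the size of the *largest* Jordan block for λ (equivalently, the smallest k with (A − λI)^k v = 0 for every generalised eigenvector v of λ).

  λ = 2: largest Jordan block has size 2, contributing (x − 2)^2

So m_A(x) = (x - 2)^2 = x^2 - 4*x + 4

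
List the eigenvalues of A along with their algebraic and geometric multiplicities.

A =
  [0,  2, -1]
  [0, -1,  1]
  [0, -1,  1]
λ = 0: alg = 3, geom = 1

Step 1 — factor the characteristic polynomial to read off the algebraic multiplicities:
  χ_A(x) = x^3

Step 2 — compute geometric multiplicities via the rank-nullity identity g(λ) = n − rank(A − λI):
  rank(A − (0)·I) = 2, so dim ker(A − (0)·I) = n − 2 = 1

Summary:
  λ = 0: algebraic multiplicity = 3, geometric multiplicity = 1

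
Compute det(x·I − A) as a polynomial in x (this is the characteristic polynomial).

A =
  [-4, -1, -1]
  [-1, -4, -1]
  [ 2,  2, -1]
x^3 + 9*x^2 + 27*x + 27

Expanding det(x·I − A) (e.g. by cofactor expansion or by noting that A is similar to its Jordan form J, which has the same characteristic polynomial as A) gives
  χ_A(x) = x^3 + 9*x^2 + 27*x + 27
which factors as (x + 3)^3. The eigenvalues (with algebraic multiplicities) are λ = -3 with multiplicity 3.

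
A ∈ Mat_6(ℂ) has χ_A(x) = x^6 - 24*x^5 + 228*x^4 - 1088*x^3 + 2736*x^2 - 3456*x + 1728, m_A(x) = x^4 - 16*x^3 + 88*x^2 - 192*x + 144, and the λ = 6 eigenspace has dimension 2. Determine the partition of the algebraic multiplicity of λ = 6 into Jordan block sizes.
Block sizes for λ = 6: [2, 1]

Step 1 — from the characteristic polynomial, algebraic multiplicity of λ = 6 is 3. From dim ker(A − (6)·I) = 2, there are exactly 2 Jordan blocks for λ = 6.
Step 2 — from the minimal polynomial, the factor (x − 6)^2 tells us the largest block for λ = 6 has size 2.
Step 3 — with total size 3, 2 blocks, and largest block 2, the block sizes (in nonincreasing order) are [2, 1].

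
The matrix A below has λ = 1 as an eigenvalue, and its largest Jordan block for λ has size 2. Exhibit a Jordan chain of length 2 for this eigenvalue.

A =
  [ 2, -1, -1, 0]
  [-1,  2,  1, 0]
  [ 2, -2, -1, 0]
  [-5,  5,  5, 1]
A Jordan chain for λ = 1 of length 2:
v_1 = (1, -1, 2, -5)ᵀ
v_2 = (1, 0, 0, 0)ᵀ

Let N = A − (1)·I. We want v_2 with N^2 v_2 = 0 but N^1 v_2 ≠ 0; then v_{j-1} := N · v_j for j = 2, …, 2.

Pick v_2 = (1, 0, 0, 0)ᵀ.
Then v_1 = N · v_2 = (1, -1, 2, -5)ᵀ.

Sanity check: (A − (1)·I) v_1 = (0, 0, 0, 0)ᵀ = 0. ✓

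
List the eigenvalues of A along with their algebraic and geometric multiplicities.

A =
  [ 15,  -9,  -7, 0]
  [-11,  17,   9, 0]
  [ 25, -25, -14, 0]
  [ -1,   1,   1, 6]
λ = 6: alg = 4, geom = 2

Step 1 — factor the characteristic polynomial to read off the algebraic multiplicities:
  χ_A(x) = (x - 6)^4

Step 2 — compute geometric multiplicities via the rank-nullity identity g(λ) = n − rank(A − λI):
  rank(A − (6)·I) = 2, so dim ker(A − (6)·I) = n − 2 = 2

Summary:
  λ = 6: algebraic multiplicity = 4, geometric multiplicity = 2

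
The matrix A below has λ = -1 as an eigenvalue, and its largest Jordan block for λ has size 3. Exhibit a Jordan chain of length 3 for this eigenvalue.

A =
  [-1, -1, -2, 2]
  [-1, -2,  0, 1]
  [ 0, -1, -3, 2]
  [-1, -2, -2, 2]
A Jordan chain for λ = -1 of length 3:
v_1 = (-1, 0, -1, -1)ᵀ
v_2 = (0, -1, 0, -1)ᵀ
v_3 = (1, 0, 0, 0)ᵀ

Let N = A − (-1)·I. We want v_3 with N^3 v_3 = 0 but N^2 v_3 ≠ 0; then v_{j-1} := N · v_j for j = 3, …, 2.

Pick v_3 = (1, 0, 0, 0)ᵀ.
Then v_2 = N · v_3 = (0, -1, 0, -1)ᵀ.
Then v_1 = N · v_2 = (-1, 0, -1, -1)ᵀ.

Sanity check: (A − (-1)·I) v_1 = (0, 0, 0, 0)ᵀ = 0. ✓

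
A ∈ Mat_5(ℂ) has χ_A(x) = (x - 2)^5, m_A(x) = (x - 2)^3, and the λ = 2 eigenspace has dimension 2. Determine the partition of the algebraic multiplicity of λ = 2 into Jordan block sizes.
Block sizes for λ = 2: [3, 2]

Step 1 — from the characteristic polynomial, algebraic multiplicity of λ = 2 is 5. From dim ker(A − (2)·I) = 2, there are exactly 2 Jordan blocks for λ = 2.
Step 2 — from the minimal polynomial, the factor (x − 2)^3 tells us the largest block for λ = 2 has size 3.
Step 3 — with total size 5, 2 blocks, and largest block 3, the block sizes (in nonincreasing order) are [3, 2].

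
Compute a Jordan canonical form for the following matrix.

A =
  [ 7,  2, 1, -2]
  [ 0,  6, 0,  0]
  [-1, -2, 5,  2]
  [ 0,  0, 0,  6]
J_2(6) ⊕ J_1(6) ⊕ J_1(6)

The characteristic polynomial is
  det(x·I − A) = x^4 - 24*x^3 + 216*x^2 - 864*x + 1296 = (x - 6)^4

Eigenvalues and multiplicities (the geometric multiplicity of λ is n − rank(A − λI), which equals the number of Jordan blocks for λ):
  λ = 6: algebraic multiplicity = 4, geometric multiplicity = 3

Determining the block sizes for each eigenvalue:
  λ = 6: 3 blocks summing to 4 forces exactly one block of size 2 and the rest size 1 → block sizes [2, 1, 1]

Assembling the blocks gives a Jordan form
J =
  [6, 1, 0, 0]
  [0, 6, 0, 0]
  [0, 0, 6, 0]
  [0, 0, 0, 6]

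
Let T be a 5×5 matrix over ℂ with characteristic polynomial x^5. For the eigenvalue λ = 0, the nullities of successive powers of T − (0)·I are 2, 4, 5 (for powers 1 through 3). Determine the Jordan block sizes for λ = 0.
Block sizes for λ = 0: [3, 2]

From the dimensions of kernels of powers, the number of Jordan blocks of size at least j is d_j − d_{j−1} where d_j = dim ker(N^j) (with d_0 = 0). Computing the differences gives [2, 2, 1].
The number of blocks of size exactly k is (#blocks of size ≥ k) − (#blocks of size ≥ k + 1), so the partition is: 1 block(s) of size 2, 1 block(s) of size 3.
In nonincreasing order the block sizes are [3, 2].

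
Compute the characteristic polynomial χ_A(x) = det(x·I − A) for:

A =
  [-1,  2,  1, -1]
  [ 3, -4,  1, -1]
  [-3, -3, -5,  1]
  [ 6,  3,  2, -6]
x^4 + 16*x^3 + 96*x^2 + 256*x + 256

Expanding det(x·I − A) (e.g. by cofactor expansion or by noting that A is similar to its Jordan form J, which has the same characteristic polynomial as A) gives
  χ_A(x) = x^4 + 16*x^3 + 96*x^2 + 256*x + 256
which factors as (x + 4)^4. The eigenvalues (with algebraic multiplicities) are λ = -4 with multiplicity 4.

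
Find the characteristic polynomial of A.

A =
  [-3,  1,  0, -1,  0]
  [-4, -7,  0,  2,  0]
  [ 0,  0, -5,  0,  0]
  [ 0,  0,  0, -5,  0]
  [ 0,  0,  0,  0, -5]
x^5 + 25*x^4 + 250*x^3 + 1250*x^2 + 3125*x + 3125

Expanding det(x·I − A) (e.g. by cofactor expansion or by noting that A is similar to its Jordan form J, which has the same characteristic polynomial as A) gives
  χ_A(x) = x^5 + 25*x^4 + 250*x^3 + 1250*x^2 + 3125*x + 3125
which factors as (x + 5)^5. The eigenvalues (with algebraic multiplicities) are λ = -5 with multiplicity 5.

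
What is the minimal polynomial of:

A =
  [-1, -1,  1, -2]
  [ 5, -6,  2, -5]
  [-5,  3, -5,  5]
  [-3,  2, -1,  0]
x^2 + 6*x + 9

The characteristic polynomial is χ_A(x) = (x + 3)^4, so the eigenvalues are known. The minimal polynomial is
  m_A(x) = Π_λ (x − λ)^{k_λ}
where k_λ is the size of the *largest* Jordan block for λ (equivalently, the smallest k with (A − λI)^k v = 0 for every generalised eigenvector v of λ).

  λ = -3: largest Jordan block has size 2, contributing (x + 3)^2

So m_A(x) = (x + 3)^2 = x^2 + 6*x + 9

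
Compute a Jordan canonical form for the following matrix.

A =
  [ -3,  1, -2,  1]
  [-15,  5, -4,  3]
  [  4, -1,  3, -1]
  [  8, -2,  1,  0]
J_3(1) ⊕ J_1(2)

The characteristic polynomial is
  det(x·I − A) = x^4 - 5*x^3 + 9*x^2 - 7*x + 2 = (x - 2)*(x - 1)^3

Eigenvalues and multiplicities (the geometric multiplicity of λ is n − rank(A − λI), which equals the number of Jordan blocks for λ):
  λ = 1: algebraic multiplicity = 3, geometric multiplicity = 1
  λ = 2: algebraic multiplicity = 1, geometric multiplicity = 1

Determining the block sizes for each eigenvalue:
  λ = 1: one block (gm = 1), so the single block has size am = 3 → block sizes [3]
  λ = 2: one block (gm = 1), so the single block has size am = 1 → block sizes [1]

Assembling the blocks gives a Jordan form
J =
  [1, 1, 0, 0]
  [0, 1, 1, 0]
  [0, 0, 1, 0]
  [0, 0, 0, 2]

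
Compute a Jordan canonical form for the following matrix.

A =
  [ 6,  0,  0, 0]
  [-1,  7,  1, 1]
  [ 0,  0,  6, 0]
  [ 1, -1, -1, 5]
J_2(6) ⊕ J_1(6) ⊕ J_1(6)

The characteristic polynomial is
  det(x·I − A) = x^4 - 24*x^3 + 216*x^2 - 864*x + 1296 = (x - 6)^4

Eigenvalues and multiplicities (the geometric multiplicity of λ is n − rank(A − λI), which equals the number of Jordan blocks for λ):
  λ = 6: algebraic multiplicity = 4, geometric multiplicity = 3

Determining the block sizes for each eigenvalue:
  λ = 6: 3 blocks summing to 4 forces exactly one block of size 2 and the rest size 1 → block sizes [2, 1, 1]

Assembling the blocks gives a Jordan form
J =
  [6, 1, 0, 0]
  [0, 6, 0, 0]
  [0, 0, 6, 0]
  [0, 0, 0, 6]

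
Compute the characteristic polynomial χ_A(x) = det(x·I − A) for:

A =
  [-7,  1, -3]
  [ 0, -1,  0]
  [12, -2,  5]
x^3 + 3*x^2 + 3*x + 1

Expanding det(x·I − A) (e.g. by cofactor expansion or by noting that A is similar to its Jordan form J, which has the same characteristic polynomial as A) gives
  χ_A(x) = x^3 + 3*x^2 + 3*x + 1
which factors as (x + 1)^3. The eigenvalues (with algebraic multiplicities) are λ = -1 with multiplicity 3.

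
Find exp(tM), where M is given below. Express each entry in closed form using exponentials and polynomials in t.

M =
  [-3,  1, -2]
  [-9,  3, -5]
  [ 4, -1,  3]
e^{tM} =
  [-t^2*exp(t)/2 - 4*t*exp(t) + exp(t), t*exp(t), -t^2*exp(t)/2 - 2*t*exp(t)]
  [-t^2*exp(t) - 9*t*exp(t), 2*t*exp(t) + exp(t), -t^2*exp(t) - 5*t*exp(t)]
  [t^2*exp(t)/2 + 4*t*exp(t), -t*exp(t), t^2*exp(t)/2 + 2*t*exp(t) + exp(t)]

Strategy: write M = P · J · P⁻¹ where J is a Jordan canonical form, so e^{tM} = P · e^{tJ} · P⁻¹, and e^{tJ} can be computed block-by-block.

M has Jordan form
J =
  [1, 1, 0]
  [0, 1, 1]
  [0, 0, 1]
(up to reordering of blocks).

Per-block formulas:
  For a 3×3 Jordan block J_3(1): exp(t · J_3(1)) = e^(1t)·(I + t·N + (t^2/2)·N^2), where N is the 3×3 nilpotent shift.

After assembling e^{tJ} and conjugating by P, we get:

e^{tM} =
  [-t^2*exp(t)/2 - 4*t*exp(t) + exp(t), t*exp(t), -t^2*exp(t)/2 - 2*t*exp(t)]
  [-t^2*exp(t) - 9*t*exp(t), 2*t*exp(t) + exp(t), -t^2*exp(t) - 5*t*exp(t)]
  [t^2*exp(t)/2 + 4*t*exp(t), -t*exp(t), t^2*exp(t)/2 + 2*t*exp(t) + exp(t)]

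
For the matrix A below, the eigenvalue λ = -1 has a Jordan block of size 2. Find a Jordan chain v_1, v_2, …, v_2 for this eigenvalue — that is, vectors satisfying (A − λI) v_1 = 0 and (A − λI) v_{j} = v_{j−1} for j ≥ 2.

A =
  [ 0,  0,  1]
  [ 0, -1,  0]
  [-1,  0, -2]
A Jordan chain for λ = -1 of length 2:
v_1 = (1, 0, -1)ᵀ
v_2 = (1, 0, 0)ᵀ

Let N = A − (-1)·I. We want v_2 with N^2 v_2 = 0 but N^1 v_2 ≠ 0; then v_{j-1} := N · v_j for j = 2, …, 2.

Pick v_2 = (1, 0, 0)ᵀ.
Then v_1 = N · v_2 = (1, 0, -1)ᵀ.

Sanity check: (A − (-1)·I) v_1 = (0, 0, 0)ᵀ = 0. ✓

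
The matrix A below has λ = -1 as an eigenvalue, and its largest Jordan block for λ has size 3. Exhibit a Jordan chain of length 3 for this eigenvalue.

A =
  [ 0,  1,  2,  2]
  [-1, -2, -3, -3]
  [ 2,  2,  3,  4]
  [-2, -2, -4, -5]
A Jordan chain for λ = -1 of length 3:
v_1 = (-1, 1, -2, 2)ᵀ
v_2 = (2, -3, 4, -4)ᵀ
v_3 = (0, 0, 1, 0)ᵀ

Let N = A − (-1)·I. We want v_3 with N^3 v_3 = 0 but N^2 v_3 ≠ 0; then v_{j-1} := N · v_j for j = 3, …, 2.

Pick v_3 = (0, 0, 1, 0)ᵀ.
Then v_2 = N · v_3 = (2, -3, 4, -4)ᵀ.
Then v_1 = N · v_2 = (-1, 1, -2, 2)ᵀ.

Sanity check: (A − (-1)·I) v_1 = (0, 0, 0, 0)ᵀ = 0. ✓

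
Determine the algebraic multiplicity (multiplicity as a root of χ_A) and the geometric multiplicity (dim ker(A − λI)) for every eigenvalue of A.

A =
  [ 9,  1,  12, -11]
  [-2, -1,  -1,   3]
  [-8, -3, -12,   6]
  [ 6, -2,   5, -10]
λ = -5: alg = 1, geom = 1; λ = -3: alg = 3, geom = 1

Step 1 — factor the characteristic polynomial to read off the algebraic multiplicities:
  χ_A(x) = (x + 3)^3*(x + 5)

Step 2 — compute geometric multiplicities via the rank-nullity identity g(λ) = n − rank(A − λI):
  rank(A − (-5)·I) = 3, so dim ker(A − (-5)·I) = n − 3 = 1
  rank(A − (-3)·I) = 3, so dim ker(A − (-3)·I) = n − 3 = 1

Summary:
  λ = -5: algebraic multiplicity = 1, geometric multiplicity = 1
  λ = -3: algebraic multiplicity = 3, geometric multiplicity = 1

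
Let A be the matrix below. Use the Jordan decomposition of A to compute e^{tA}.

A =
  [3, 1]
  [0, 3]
e^{tA} =
  [exp(3*t), t*exp(3*t)]
  [0, exp(3*t)]

Strategy: write A = P · J · P⁻¹ where J is a Jordan canonical form, so e^{tA} = P · e^{tJ} · P⁻¹, and e^{tJ} can be computed block-by-block.

A has Jordan form
J =
  [3, 1]
  [0, 3]
(up to reordering of blocks).

Per-block formulas:
  For a 2×2 Jordan block J_2(3): exp(t · J_2(3)) = e^(3t)·(I + t·N), where N is the 2×2 nilpotent shift.

After assembling e^{tJ} and conjugating by P, we get:

e^{tA} =
  [exp(3*t), t*exp(3*t)]
  [0, exp(3*t)]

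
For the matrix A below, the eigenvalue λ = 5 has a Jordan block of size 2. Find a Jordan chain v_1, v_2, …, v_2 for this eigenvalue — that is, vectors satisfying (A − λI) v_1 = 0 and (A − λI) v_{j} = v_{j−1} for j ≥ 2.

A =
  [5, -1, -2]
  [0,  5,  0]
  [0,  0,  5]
A Jordan chain for λ = 5 of length 2:
v_1 = (-1, 0, 0)ᵀ
v_2 = (0, 1, 0)ᵀ

Let N = A − (5)·I. We want v_2 with N^2 v_2 = 0 but N^1 v_2 ≠ 0; then v_{j-1} := N · v_j for j = 2, …, 2.

Pick v_2 = (0, 1, 0)ᵀ.
Then v_1 = N · v_2 = (-1, 0, 0)ᵀ.

Sanity check: (A − (5)·I) v_1 = (0, 0, 0)ᵀ = 0. ✓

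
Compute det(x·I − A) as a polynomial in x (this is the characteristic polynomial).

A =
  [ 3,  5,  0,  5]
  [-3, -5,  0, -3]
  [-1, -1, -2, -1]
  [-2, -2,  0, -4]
x^4 + 8*x^3 + 24*x^2 + 32*x + 16

Expanding det(x·I − A) (e.g. by cofactor expansion or by noting that A is similar to its Jordan form J, which has the same characteristic polynomial as A) gives
  χ_A(x) = x^4 + 8*x^3 + 24*x^2 + 32*x + 16
which factors as (x + 2)^4. The eigenvalues (with algebraic multiplicities) are λ = -2 with multiplicity 4.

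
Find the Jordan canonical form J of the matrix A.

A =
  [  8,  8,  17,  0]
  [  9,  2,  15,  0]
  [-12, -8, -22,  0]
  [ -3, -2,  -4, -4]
J_3(-4) ⊕ J_1(-4)

The characteristic polynomial is
  det(x·I − A) = x^4 + 16*x^3 + 96*x^2 + 256*x + 256 = (x + 4)^4

Eigenvalues and multiplicities (the geometric multiplicity of λ is n − rank(A − λI), which equals the number of Jordan blocks for λ):
  λ = -4: algebraic multiplicity = 4, geometric multiplicity = 2

Determining the block sizes for each eigenvalue:
  λ = -4: with am = 4 and gm = 2, the partition is not yet determined (e.g. several partitions of 4 into 2 parts exist). Let N = A − (-4)·I. Computing rank(N^1) = 2, rank(N^2) = 1, rank(N^3) = 0; the number of blocks of size ≥ j is rank(N^{j−1}) − rank(N^j), giving [2, 1, 1]. So we have 1 block(s) of size 3, 1 block(s) of size 1 → block sizes [3, 1]

Assembling the blocks gives a Jordan form
J =
  [-4,  1,  0,  0]
  [ 0, -4,  1,  0]
  [ 0,  0, -4,  0]
  [ 0,  0,  0, -4]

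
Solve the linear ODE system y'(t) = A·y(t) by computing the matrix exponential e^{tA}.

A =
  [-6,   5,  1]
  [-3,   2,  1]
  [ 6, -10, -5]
e^{tA} =
  [-3*t*exp(-3*t) + exp(-3*t), 5*t*exp(-3*t), t*exp(-3*t)]
  [-3*t*exp(-3*t), 5*t*exp(-3*t) + exp(-3*t), t*exp(-3*t)]
  [6*t*exp(-3*t), -10*t*exp(-3*t), -2*t*exp(-3*t) + exp(-3*t)]

Strategy: write A = P · J · P⁻¹ where J is a Jordan canonical form, so e^{tA} = P · e^{tJ} · P⁻¹, and e^{tJ} can be computed block-by-block.

A has Jordan form
J =
  [-3,  1,  0]
  [ 0, -3,  0]
  [ 0,  0, -3]
(up to reordering of blocks).

Per-block formulas:
  For a 1×1 block at λ = -3: exp(t · [-3]) = [e^(-3t)].
  For a 2×2 Jordan block J_2(-3): exp(t · J_2(-3)) = e^(-3t)·(I + t·N), where N is the 2×2 nilpotent shift.

After assembling e^{tJ} and conjugating by P, we get:

e^{tA} =
  [-3*t*exp(-3*t) + exp(-3*t), 5*t*exp(-3*t), t*exp(-3*t)]
  [-3*t*exp(-3*t), 5*t*exp(-3*t) + exp(-3*t), t*exp(-3*t)]
  [6*t*exp(-3*t), -10*t*exp(-3*t), -2*t*exp(-3*t) + exp(-3*t)]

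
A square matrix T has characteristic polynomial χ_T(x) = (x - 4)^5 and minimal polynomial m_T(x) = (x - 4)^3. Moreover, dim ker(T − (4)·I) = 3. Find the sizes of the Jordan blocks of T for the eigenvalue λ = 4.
Block sizes for λ = 4: [3, 1, 1]

Step 1 — from the characteristic polynomial, algebraic multiplicity of λ = 4 is 5. From dim ker(T − (4)·I) = 3, there are exactly 3 Jordan blocks for λ = 4.
Step 2 — from the minimal polynomial, the factor (x − 4)^3 tells us the largest block for λ = 4 has size 3.
Step 3 — with total size 5, 3 blocks, and largest block 3, the block sizes (in nonincreasing order) are [3, 1, 1].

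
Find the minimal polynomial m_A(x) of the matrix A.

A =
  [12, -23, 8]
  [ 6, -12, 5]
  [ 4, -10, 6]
x^3 - 6*x^2 + 12*x - 8

The characteristic polynomial is χ_A(x) = (x - 2)^3, so the eigenvalues are known. The minimal polynomial is
  m_A(x) = Π_λ (x − λ)^{k_λ}
where k_λ is the size of the *largest* Jordan block for λ (equivalently, the smallest k with (A − λI)^k v = 0 for every generalised eigenvector v of λ).

  λ = 2: largest Jordan block has size 3, contributing (x − 2)^3

So m_A(x) = (x - 2)^3 = x^3 - 6*x^2 + 12*x - 8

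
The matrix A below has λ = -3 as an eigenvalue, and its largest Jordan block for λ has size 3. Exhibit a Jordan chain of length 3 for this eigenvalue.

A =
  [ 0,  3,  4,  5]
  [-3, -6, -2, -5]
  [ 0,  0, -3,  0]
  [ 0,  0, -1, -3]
A Jordan chain for λ = -3 of length 3:
v_1 = (1, -1, 0, 0)ᵀ
v_2 = (4, -2, 0, -1)ᵀ
v_3 = (0, 0, 1, 0)ᵀ

Let N = A − (-3)·I. We want v_3 with N^3 v_3 = 0 but N^2 v_3 ≠ 0; then v_{j-1} := N · v_j for j = 3, …, 2.

Pick v_3 = (0, 0, 1, 0)ᵀ.
Then v_2 = N · v_3 = (4, -2, 0, -1)ᵀ.
Then v_1 = N · v_2 = (1, -1, 0, 0)ᵀ.

Sanity check: (A − (-3)·I) v_1 = (0, 0, 0, 0)ᵀ = 0. ✓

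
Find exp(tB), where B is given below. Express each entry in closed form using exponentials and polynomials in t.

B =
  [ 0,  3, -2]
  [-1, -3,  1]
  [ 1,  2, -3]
e^{tB} =
  [-t^2*exp(-2*t)/2 + 2*t*exp(-2*t) + exp(-2*t), -t^2*exp(-2*t)/2 + 3*t*exp(-2*t), t^2*exp(-2*t)/2 - 2*t*exp(-2*t)]
  [-t*exp(-2*t), -t*exp(-2*t) + exp(-2*t), t*exp(-2*t)]
  [-t^2*exp(-2*t)/2 + t*exp(-2*t), -t^2*exp(-2*t)/2 + 2*t*exp(-2*t), t^2*exp(-2*t)/2 - t*exp(-2*t) + exp(-2*t)]

Strategy: write B = P · J · P⁻¹ where J is a Jordan canonical form, so e^{tB} = P · e^{tJ} · P⁻¹, and e^{tJ} can be computed block-by-block.

B has Jordan form
J =
  [-2,  1,  0]
  [ 0, -2,  1]
  [ 0,  0, -2]
(up to reordering of blocks).

Per-block formulas:
  For a 3×3 Jordan block J_3(-2): exp(t · J_3(-2)) = e^(-2t)·(I + t·N + (t^2/2)·N^2), where N is the 3×3 nilpotent shift.

After assembling e^{tJ} and conjugating by P, we get:

e^{tB} =
  [-t^2*exp(-2*t)/2 + 2*t*exp(-2*t) + exp(-2*t), -t^2*exp(-2*t)/2 + 3*t*exp(-2*t), t^2*exp(-2*t)/2 - 2*t*exp(-2*t)]
  [-t*exp(-2*t), -t*exp(-2*t) + exp(-2*t), t*exp(-2*t)]
  [-t^2*exp(-2*t)/2 + t*exp(-2*t), -t^2*exp(-2*t)/2 + 2*t*exp(-2*t), t^2*exp(-2*t)/2 - t*exp(-2*t) + exp(-2*t)]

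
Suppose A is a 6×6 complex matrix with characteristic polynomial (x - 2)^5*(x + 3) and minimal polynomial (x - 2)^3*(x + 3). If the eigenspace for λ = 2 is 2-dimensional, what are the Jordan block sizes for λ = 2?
Block sizes for λ = 2: [3, 2]

Step 1 — from the characteristic polynomial, algebraic multiplicity of λ = 2 is 5. From dim ker(A − (2)·I) = 2, there are exactly 2 Jordan blocks for λ = 2.
Step 2 — from the minimal polynomial, the factor (x − 2)^3 tells us the largest block for λ = 2 has size 3.
Step 3 — with total size 5, 2 blocks, and largest block 3, the block sizes (in nonincreasing order) are [3, 2].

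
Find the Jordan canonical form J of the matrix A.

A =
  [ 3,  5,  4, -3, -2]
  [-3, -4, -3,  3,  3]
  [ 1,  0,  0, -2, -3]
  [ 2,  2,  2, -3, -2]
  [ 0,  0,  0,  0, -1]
J_3(-1) ⊕ J_1(-1) ⊕ J_1(-1)

The characteristic polynomial is
  det(x·I − A) = x^5 + 5*x^4 + 10*x^3 + 10*x^2 + 5*x + 1 = (x + 1)^5

Eigenvalues and multiplicities (the geometric multiplicity of λ is n − rank(A − λI), which equals the number of Jordan blocks for λ):
  λ = -1: algebraic multiplicity = 5, geometric multiplicity = 3

Determining the block sizes for each eigenvalue:
  λ = -1: with am = 5 and gm = 3, the partition is not yet determined (e.g. several partitions of 5 into 3 parts exist). Let N = A − (-1)·I. Computing rank(N^1) = 2, rank(N^2) = 1, rank(N^3) = 0; the number of blocks of size ≥ j is rank(N^{j−1}) − rank(N^j), giving [3, 1, 1]. So we have 1 block(s) of size 3, 2 block(s) of size 1 → block sizes [3, 1, 1]

Assembling the blocks gives a Jordan form
J =
  [-1,  1,  0,  0,  0]
  [ 0, -1,  1,  0,  0]
  [ 0,  0, -1,  0,  0]
  [ 0,  0,  0, -1,  0]
  [ 0,  0,  0,  0, -1]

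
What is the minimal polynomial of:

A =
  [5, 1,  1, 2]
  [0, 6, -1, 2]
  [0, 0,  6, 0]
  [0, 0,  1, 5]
x^3 - 17*x^2 + 96*x - 180

The characteristic polynomial is χ_A(x) = (x - 6)^2*(x - 5)^2, so the eigenvalues are known. The minimal polynomial is
  m_A(x) = Π_λ (x − λ)^{k_λ}
where k_λ is the size of the *largest* Jordan block for λ (equivalently, the smallest k with (A − λI)^k v = 0 for every generalised eigenvector v of λ).

  λ = 5: largest Jordan block has size 1, contributing (x − 5)
  λ = 6: largest Jordan block has size 2, contributing (x − 6)^2

So m_A(x) = (x - 6)^2*(x - 5) = x^3 - 17*x^2 + 96*x - 180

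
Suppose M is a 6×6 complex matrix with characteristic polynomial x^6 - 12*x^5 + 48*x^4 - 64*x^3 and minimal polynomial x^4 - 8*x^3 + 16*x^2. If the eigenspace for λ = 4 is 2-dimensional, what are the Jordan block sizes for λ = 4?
Block sizes for λ = 4: [2, 1]

Step 1 — from the characteristic polynomial, algebraic multiplicity of λ = 4 is 3. From dim ker(M − (4)·I) = 2, there are exactly 2 Jordan blocks for λ = 4.
Step 2 — from the minimal polynomial, the factor (x − 4)^2 tells us the largest block for λ = 4 has size 2.
Step 3 — with total size 3, 2 blocks, and largest block 2, the block sizes (in nonincreasing order) are [2, 1].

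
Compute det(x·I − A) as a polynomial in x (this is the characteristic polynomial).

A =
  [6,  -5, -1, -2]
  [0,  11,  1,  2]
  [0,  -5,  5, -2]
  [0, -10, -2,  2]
x^4 - 24*x^3 + 216*x^2 - 864*x + 1296

Expanding det(x·I − A) (e.g. by cofactor expansion or by noting that A is similar to its Jordan form J, which has the same characteristic polynomial as A) gives
  χ_A(x) = x^4 - 24*x^3 + 216*x^2 - 864*x + 1296
which factors as (x - 6)^4. The eigenvalues (with algebraic multiplicities) are λ = 6 with multiplicity 4.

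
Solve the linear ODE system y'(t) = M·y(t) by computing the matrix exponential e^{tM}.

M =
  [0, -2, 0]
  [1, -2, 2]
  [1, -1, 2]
e^{tM} =
  [1 - t^2, 2*t^2 - 2*t, -2*t^2]
  [t, 1 - 2*t, 2*t]
  [t^2/2 + t, -t^2 - t, t^2 + 2*t + 1]

Strategy: write M = P · J · P⁻¹ where J is a Jordan canonical form, so e^{tM} = P · e^{tJ} · P⁻¹, and e^{tJ} can be computed block-by-block.

M has Jordan form
J =
  [0, 1, 0]
  [0, 0, 1]
  [0, 0, 0]
(up to reordering of blocks).

Per-block formulas:
  For a 3×3 Jordan block J_3(0): exp(t · J_3(0)) = e^(0t)·(I + t·N + (t^2/2)·N^2), where N is the 3×3 nilpotent shift.

After assembling e^{tJ} and conjugating by P, we get:

e^{tM} =
  [1 - t^2, 2*t^2 - 2*t, -2*t^2]
  [t, 1 - 2*t, 2*t]
  [t^2/2 + t, -t^2 - t, t^2 + 2*t + 1]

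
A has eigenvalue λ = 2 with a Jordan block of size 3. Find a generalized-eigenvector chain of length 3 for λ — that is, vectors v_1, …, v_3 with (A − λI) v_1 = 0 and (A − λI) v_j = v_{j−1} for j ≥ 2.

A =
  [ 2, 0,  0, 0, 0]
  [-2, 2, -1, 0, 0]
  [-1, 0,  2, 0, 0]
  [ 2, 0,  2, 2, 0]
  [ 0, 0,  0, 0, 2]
A Jordan chain for λ = 2 of length 3:
v_1 = (0, 1, 0, -2, 0)ᵀ
v_2 = (0, -2, -1, 2, 0)ᵀ
v_3 = (1, 0, 0, 0, 0)ᵀ

Let N = A − (2)·I. We want v_3 with N^3 v_3 = 0 but N^2 v_3 ≠ 0; then v_{j-1} := N · v_j for j = 3, …, 2.

Pick v_3 = (1, 0, 0, 0, 0)ᵀ.
Then v_2 = N · v_3 = (0, -2, -1, 2, 0)ᵀ.
Then v_1 = N · v_2 = (0, 1, 0, -2, 0)ᵀ.

Sanity check: (A − (2)·I) v_1 = (0, 0, 0, 0, 0)ᵀ = 0. ✓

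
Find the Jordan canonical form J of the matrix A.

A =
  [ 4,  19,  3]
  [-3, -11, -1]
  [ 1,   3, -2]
J_3(-3)

The characteristic polynomial is
  det(x·I − A) = x^3 + 9*x^2 + 27*x + 27 = (x + 3)^3

Eigenvalues and multiplicities (the geometric multiplicity of λ is n − rank(A − λI), which equals the number of Jordan blocks for λ):
  λ = -3: algebraic multiplicity = 3, geometric multiplicity = 1

Determining the block sizes for each eigenvalue:
  λ = -3: one block (gm = 1), so the single block has size am = 3 → block sizes [3]

Assembling the blocks gives a Jordan form
J =
  [-3,  1,  0]
  [ 0, -3,  1]
  [ 0,  0, -3]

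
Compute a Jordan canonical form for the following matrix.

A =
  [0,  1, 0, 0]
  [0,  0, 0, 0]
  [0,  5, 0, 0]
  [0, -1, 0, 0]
J_2(0) ⊕ J_1(0) ⊕ J_1(0)

The characteristic polynomial is
  det(x·I − A) = x^4

Eigenvalues and multiplicities (the geometric multiplicity of λ is n − rank(A − λI), which equals the number of Jordan blocks for λ):
  λ = 0: algebraic multiplicity = 4, geometric multiplicity = 3

Determining the block sizes for each eigenvalue:
  λ = 0: 3 blocks summing to 4 forces exactly one block of size 2 and the rest size 1 → block sizes [2, 1, 1]

Assembling the blocks gives a Jordan form
J =
  [0, 1, 0, 0]
  [0, 0, 0, 0]
  [0, 0, 0, 0]
  [0, 0, 0, 0]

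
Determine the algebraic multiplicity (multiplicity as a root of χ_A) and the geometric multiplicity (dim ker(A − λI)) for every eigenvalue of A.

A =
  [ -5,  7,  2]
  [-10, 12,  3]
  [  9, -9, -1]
λ = 2: alg = 3, geom = 1

Step 1 — factor the characteristic polynomial to read off the algebraic multiplicities:
  χ_A(x) = (x - 2)^3

Step 2 — compute geometric multiplicities via the rank-nullity identity g(λ) = n − rank(A − λI):
  rank(A − (2)·I) = 2, so dim ker(A − (2)·I) = n − 2 = 1

Summary:
  λ = 2: algebraic multiplicity = 3, geometric multiplicity = 1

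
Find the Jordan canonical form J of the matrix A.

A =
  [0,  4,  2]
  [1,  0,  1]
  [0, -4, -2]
J_1(-2) ⊕ J_2(0)

The characteristic polynomial is
  det(x·I − A) = x^3 + 2*x^2 = x^2*(x + 2)

Eigenvalues and multiplicities (the geometric multiplicity of λ is n − rank(A − λI), which equals the number of Jordan blocks for λ):
  λ = -2: algebraic multiplicity = 1, geometric multiplicity = 1
  λ = 0: algebraic multiplicity = 2, geometric multiplicity = 1

Determining the block sizes for each eigenvalue:
  λ = -2: one block (gm = 1), so the single block has size am = 1 → block sizes [1]
  λ = 0: one block (gm = 1), so the single block has size am = 2 → block sizes [2]

Assembling the blocks gives a Jordan form
J =
  [-2, 0, 0]
  [ 0, 0, 1]
  [ 0, 0, 0]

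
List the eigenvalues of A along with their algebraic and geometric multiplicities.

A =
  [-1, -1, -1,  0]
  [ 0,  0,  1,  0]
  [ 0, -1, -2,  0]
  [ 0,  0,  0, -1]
λ = -1: alg = 4, geom = 3

Step 1 — factor the characteristic polynomial to read off the algebraic multiplicities:
  χ_A(x) = (x + 1)^4

Step 2 — compute geometric multiplicities via the rank-nullity identity g(λ) = n − rank(A − λI):
  rank(A − (-1)·I) = 1, so dim ker(A − (-1)·I) = n − 1 = 3

Summary:
  λ = -1: algebraic multiplicity = 4, geometric multiplicity = 3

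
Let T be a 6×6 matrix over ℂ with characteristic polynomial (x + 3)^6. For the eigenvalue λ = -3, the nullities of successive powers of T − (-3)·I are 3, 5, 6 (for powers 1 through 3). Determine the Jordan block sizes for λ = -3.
Block sizes for λ = -3: [3, 2, 1]

From the dimensions of kernels of powers, the number of Jordan blocks of size at least j is d_j − d_{j−1} where d_j = dim ker(N^j) (with d_0 = 0). Computing the differences gives [3, 2, 1].
The number of blocks of size exactly k is (#blocks of size ≥ k) − (#blocks of size ≥ k + 1), so the partition is: 1 block(s) of size 1, 1 block(s) of size 2, 1 block(s) of size 3.
In nonincreasing order the block sizes are [3, 2, 1].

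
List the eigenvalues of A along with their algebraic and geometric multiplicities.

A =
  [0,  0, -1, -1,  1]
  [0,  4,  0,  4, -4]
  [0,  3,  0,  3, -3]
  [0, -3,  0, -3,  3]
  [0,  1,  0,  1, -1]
λ = 0: alg = 5, geom = 3

Step 1 — factor the characteristic polynomial to read off the algebraic multiplicities:
  χ_A(x) = x^5

Step 2 — compute geometric multiplicities via the rank-nullity identity g(λ) = n − rank(A − λI):
  rank(A − (0)·I) = 2, so dim ker(A − (0)·I) = n − 2 = 3

Summary:
  λ = 0: algebraic multiplicity = 5, geometric multiplicity = 3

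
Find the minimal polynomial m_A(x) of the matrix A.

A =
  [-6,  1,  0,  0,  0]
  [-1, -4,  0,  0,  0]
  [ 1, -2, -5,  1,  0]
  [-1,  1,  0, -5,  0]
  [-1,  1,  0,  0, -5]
x^2 + 10*x + 25

The characteristic polynomial is χ_A(x) = (x + 5)^5, so the eigenvalues are known. The minimal polynomial is
  m_A(x) = Π_λ (x − λ)^{k_λ}
where k_λ is the size of the *largest* Jordan block for λ (equivalently, the smallest k with (A − λI)^k v = 0 for every generalised eigenvector v of λ).

  λ = -5: largest Jordan block has size 2, contributing (x + 5)^2

So m_A(x) = (x + 5)^2 = x^2 + 10*x + 25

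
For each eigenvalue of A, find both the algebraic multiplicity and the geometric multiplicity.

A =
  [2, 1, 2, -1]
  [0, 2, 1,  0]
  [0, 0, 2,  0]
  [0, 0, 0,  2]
λ = 2: alg = 4, geom = 2

Step 1 — factor the characteristic polynomial to read off the algebraic multiplicities:
  χ_A(x) = (x - 2)^4

Step 2 — compute geometric multiplicities via the rank-nullity identity g(λ) = n − rank(A − λI):
  rank(A − (2)·I) = 2, so dim ker(A − (2)·I) = n − 2 = 2

Summary:
  λ = 2: algebraic multiplicity = 4, geometric multiplicity = 2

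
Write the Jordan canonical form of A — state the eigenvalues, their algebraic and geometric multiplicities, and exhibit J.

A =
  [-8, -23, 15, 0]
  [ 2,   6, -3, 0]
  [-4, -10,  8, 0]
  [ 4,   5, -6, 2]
J_3(2) ⊕ J_1(2)

The characteristic polynomial is
  det(x·I − A) = x^4 - 8*x^3 + 24*x^2 - 32*x + 16 = (x - 2)^4

Eigenvalues and multiplicities (the geometric multiplicity of λ is n − rank(A − λI), which equals the number of Jordan blocks for λ):
  λ = 2: algebraic multiplicity = 4, geometric multiplicity = 2

Determining the block sizes for each eigenvalue:
  λ = 2: with am = 4 and gm = 2, the partition is not yet determined (e.g. several partitions of 4 into 2 parts exist). Let N = A − (2)·I. Computing rank(N^1) = 2, rank(N^2) = 1, rank(N^3) = 0; the number of blocks of size ≥ j is rank(N^{j−1}) − rank(N^j), giving [2, 1, 1]. So we have 1 block(s) of size 3, 1 block(s) of size 1 → block sizes [3, 1]

Assembling the blocks gives a Jordan form
J =
  [2, 1, 0, 0]
  [0, 2, 1, 0]
  [0, 0, 2, 0]
  [0, 0, 0, 2]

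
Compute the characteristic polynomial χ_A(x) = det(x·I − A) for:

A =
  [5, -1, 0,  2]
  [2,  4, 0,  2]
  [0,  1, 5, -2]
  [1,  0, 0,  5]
x^4 - 19*x^3 + 135*x^2 - 425*x + 500

Expanding det(x·I − A) (e.g. by cofactor expansion or by noting that A is similar to its Jordan form J, which has the same characteristic polynomial as A) gives
  χ_A(x) = x^4 - 19*x^3 + 135*x^2 - 425*x + 500
which factors as (x - 5)^3*(x - 4). The eigenvalues (with algebraic multiplicities) are λ = 4 with multiplicity 1, λ = 5 with multiplicity 3.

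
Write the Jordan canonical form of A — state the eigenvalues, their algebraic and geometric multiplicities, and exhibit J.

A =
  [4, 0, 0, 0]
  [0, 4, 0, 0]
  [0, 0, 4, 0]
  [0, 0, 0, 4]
J_1(4) ⊕ J_1(4) ⊕ J_1(4) ⊕ J_1(4)

The characteristic polynomial is
  det(x·I − A) = x^4 - 16*x^3 + 96*x^2 - 256*x + 256 = (x - 4)^4

Eigenvalues and multiplicities (the geometric multiplicity of λ is n − rank(A − λI), which equals the number of Jordan blocks for λ):
  λ = 4: algebraic multiplicity = 4, geometric multiplicity = 4

Determining the block sizes for each eigenvalue:
  λ = 4: gm = am = 4, so every block has size 1 → block sizes [1, 1, 1, 1]

Assembling the blocks gives a Jordan form
J =
  [4, 0, 0, 0]
  [0, 4, 0, 0]
  [0, 0, 4, 0]
  [0, 0, 0, 4]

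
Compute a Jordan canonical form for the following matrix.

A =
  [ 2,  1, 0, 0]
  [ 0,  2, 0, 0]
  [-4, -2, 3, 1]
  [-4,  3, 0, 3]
J_2(2) ⊕ J_2(3)

The characteristic polynomial is
  det(x·I − A) = x^4 - 10*x^3 + 37*x^2 - 60*x + 36 = (x - 3)^2*(x - 2)^2

Eigenvalues and multiplicities (the geometric multiplicity of λ is n − rank(A − λI), which equals the number of Jordan blocks for λ):
  λ = 2: algebraic multiplicity = 2, geometric multiplicity = 1
  λ = 3: algebraic multiplicity = 2, geometric multiplicity = 1

Determining the block sizes for each eigenvalue:
  λ = 2: one block (gm = 1), so the single block has size am = 2 → block sizes [2]
  λ = 3: one block (gm = 1), so the single block has size am = 2 → block sizes [2]

Assembling the blocks gives a Jordan form
J =
  [2, 1, 0, 0]
  [0, 2, 0, 0]
  [0, 0, 3, 1]
  [0, 0, 0, 3]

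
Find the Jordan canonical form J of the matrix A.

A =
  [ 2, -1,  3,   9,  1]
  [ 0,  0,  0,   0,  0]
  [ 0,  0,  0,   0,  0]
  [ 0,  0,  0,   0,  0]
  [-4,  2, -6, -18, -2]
J_2(0) ⊕ J_1(0) ⊕ J_1(0) ⊕ J_1(0)

The characteristic polynomial is
  det(x·I − A) = x^5

Eigenvalues and multiplicities (the geometric multiplicity of λ is n − rank(A − λI), which equals the number of Jordan blocks for λ):
  λ = 0: algebraic multiplicity = 5, geometric multiplicity = 4

Determining the block sizes for each eigenvalue:
  λ = 0: 4 blocks summing to 5 forces exactly one block of size 2 and the rest size 1 → block sizes [2, 1, 1, 1]

Assembling the blocks gives a Jordan form
J =
  [0, 1, 0, 0, 0]
  [0, 0, 0, 0, 0]
  [0, 0, 0, 0, 0]
  [0, 0, 0, 0, 0]
  [0, 0, 0, 0, 0]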